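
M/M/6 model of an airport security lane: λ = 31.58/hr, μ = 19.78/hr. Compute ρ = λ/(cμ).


ρ = λ/(cμ) = 31.58/(6·19.78) = 31.58/118.68 = 0.2661

Final: 0.2661


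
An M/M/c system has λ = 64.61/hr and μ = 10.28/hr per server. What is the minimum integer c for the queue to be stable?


Stability requires cμ > λ ⇔ c > λ/μ.
λ/μ = 64.61/10.28 = 6.2850
Minimum integer c = ⌊6.2850⌋ + 1 = 7
Check: 7·10.28 = 71.96 > 64.61, while 6·10.28 = 61.68 ≤ 64.61

Final: 7 servers


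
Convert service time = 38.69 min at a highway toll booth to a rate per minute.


μ = 1/(service time) in consistent units.
1 minute = 1 min, so μ = 1/38.69 = 0.02585 per minute

Final: 0.02585 /min


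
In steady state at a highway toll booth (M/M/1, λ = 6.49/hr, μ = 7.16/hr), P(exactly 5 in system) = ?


ρ = 6.49/7.16 = 0.9064
P_n = (1−ρ)·ρ^n = (1 − 0.9064)·0.9064^5 = 0.09358·0.611869 = 0.057256

Final: 0.057256


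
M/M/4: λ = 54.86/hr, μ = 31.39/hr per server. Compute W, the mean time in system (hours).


a = 1.7477; ρ = 0.4369; P₀ = 0.170795
Lq = P₀·a^c·ρ/(c!(1−ρ)²) = 0.09149
Wq = Lq/λ = 0.09149/54.86 = 0.001668 hr
W = Wq + 1/μ = 0.001668 + 0.03186 = 0.03353 hr

Final: 0.03353 hr


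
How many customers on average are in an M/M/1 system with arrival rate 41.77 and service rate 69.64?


ρ = λ/μ = 41.77/69.64 = 0.5998
L = ρ/(1−ρ) = 0.5998/(1 − 0.5998) = 0.5998/0.4002 = 1.4987

Final: 1.4987


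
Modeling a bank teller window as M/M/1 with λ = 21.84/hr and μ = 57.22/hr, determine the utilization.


ρ = λ/μ = 21.84/57.22 = 0.3817

Final: 0.3817


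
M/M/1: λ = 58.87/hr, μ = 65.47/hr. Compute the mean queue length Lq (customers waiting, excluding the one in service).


ρ = 58.87/65.47 = 0.8992
Lq = ρ²/(1−ρ) = 0.8085/0.1008 = 8.0205

Final: 8.0205


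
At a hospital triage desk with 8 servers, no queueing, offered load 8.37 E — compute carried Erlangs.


B(8,8.37) = 0.255862 (Erlang-B)
Carried load = a(1 − B) = 8.37·(1 − 0.255862) = 8.37·0.744138 = 6.2284 E

Final: 6.2284 Erlangs


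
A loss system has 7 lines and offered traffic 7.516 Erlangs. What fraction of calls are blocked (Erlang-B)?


B(c,a) = (a^c/c!) / Σ_{k=0}^{c} a^k/k!
a^7/7! = 268.829462
Σ terms (k=0..7): 1.00000 + 7.51600 + 28.24513 + 70.76346 + 132.96454 + 199.87230 + 250.37337 + 268.82946 = 959.564263
B = 268.829462/959.564263 = 0.280158

Final: 0.280158


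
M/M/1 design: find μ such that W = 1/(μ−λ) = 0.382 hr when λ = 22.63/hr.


W = 1/(μ−λ) ⇒ μ − λ = 1/W = 1/0.382 = 2.6178
μ = λ + 1/W = 22.63 + 2.6178 = 25.2478 per hr

Final: 25.2478 /hr


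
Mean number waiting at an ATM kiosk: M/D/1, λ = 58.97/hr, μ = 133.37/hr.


ρ = 58.97/133.37 = 0.4422
M/D/1: Lq = ρ²/(2(1−ρ)) = 0.1955/(2·0.5578) = 0.17523

Final: 0.17523


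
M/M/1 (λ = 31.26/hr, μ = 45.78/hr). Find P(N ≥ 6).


ρ = 31.26/45.78 = 0.6828
P(N ≥ n) = ρ^n = 0.6828^6 = 0.101363

Final: 0.101363


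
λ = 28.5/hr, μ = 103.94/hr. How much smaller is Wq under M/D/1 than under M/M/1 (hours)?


ρ = 28.5/103.94 = 0.2742
Wq(M/M/1) = ρ/(μ−λ) = 0.2742/75.44 = 0.003635 hr
Wq(M/D/1) = ρ/(2(μ−λ)) = 0.001817 hr
Savings = 0.003635 − 0.001817 = 0.001817 hr

Final: 0.001817 hr


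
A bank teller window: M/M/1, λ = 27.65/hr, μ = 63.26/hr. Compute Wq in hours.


ρ = 27.65/63.26 = 0.4371
Wq = ρ/(μ−λ) = 0.4371/(63.26 − 27.65) = 0.4371/35.61 = 0.01227 hr

Final: 0.01227 hr


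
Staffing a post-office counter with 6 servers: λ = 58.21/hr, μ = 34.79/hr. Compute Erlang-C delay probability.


a = λ/μ = 1.6732; ρ = a/6 = 0.2789
P₀ = 0.187556 (from M/M/c formula)
C(c,a) = [a^c/(c!(1−ρ))]·P₀ = [21.94113/(720·0.7211)]·0.187556
= 0.04226·0.187556 = 0.007926

Final: 0.007926


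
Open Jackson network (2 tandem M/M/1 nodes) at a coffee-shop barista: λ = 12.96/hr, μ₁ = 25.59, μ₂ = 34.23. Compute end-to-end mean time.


Each node sees arrival rate λ = 12.96/hr (tandem ⇒ throughput preserved).
W₁ = 1/(μ₁−λ) = 1/(25.59−12.96) = 0.07918 hr
W₂ = 1/(μ₂−λ) = 1/(34.23−12.96) = 0.04701 hr
W_total = W₁ + W₂ = 0.07918 + 0.04701 = 0.12619 hr

Final: 0.12619 hr


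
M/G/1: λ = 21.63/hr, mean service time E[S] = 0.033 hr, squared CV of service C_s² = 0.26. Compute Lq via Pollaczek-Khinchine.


ρ = λ·E[S] = 21.63·0.033 = 0.7138
Lq = ρ²(1+C_s²)/(2(1−ρ)) = 0.5095·(1+0.26)/(2·0.2862)
= 0.5095·1.2600/0.5724 = 1.12149

Final: 1.12149


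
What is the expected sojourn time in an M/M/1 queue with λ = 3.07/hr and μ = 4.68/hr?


W = 1/(μ−λ) = 1/(4.68 − 3.07) = 1/1.61 = 0.6211 hr

Final: 0.6211 hr


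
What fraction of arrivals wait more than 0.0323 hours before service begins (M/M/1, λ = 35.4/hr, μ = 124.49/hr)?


ρ = 35.4/124.49 = 0.2844
P(Wq > t) = ρ·e^{−(μ−λ)t} = 0.2844·e^{−2.8776}
= 0.2844·0.056269 = 0.016001

Final: 0.016001


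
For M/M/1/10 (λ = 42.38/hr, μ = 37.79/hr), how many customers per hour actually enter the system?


ρ = 1.1215; P_K = (1−ρ)ρ^10/(1−ρ^11) = 0.151135
λ_eff = λ(1 − P_K) = 42.38·(1 − 0.151135) = 42.38·0.848865 = 35.9749 /hr

Final: 35.9749 /hr


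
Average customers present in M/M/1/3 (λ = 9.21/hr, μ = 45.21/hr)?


ρ = 9.21/45.21 = 0.2037
L = ρ[1 − (K+1)ρ^K + Kρ^(K+1)] / [(1−ρ)(1−ρ^(K+1))]
Numerator: 0.2037·(1 − 4·0.008454 + 3·0.001722) = 0.197879
Denominator: (0.7963)·(0.998278) = 0.794913
L = 0.197879/0.794913 = 0.2489

Final: 0.2489


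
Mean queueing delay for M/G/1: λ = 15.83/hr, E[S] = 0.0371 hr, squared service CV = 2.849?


ρ = λ·E[S] = 15.83·0.0371 = 0.5873
E[S²] = E[S]²(1+C_s²) = 0.0371²·(1+2.849) = 0.005298
Wq = λ·E[S²]/(2(1−ρ)) = 15.83·0.005298/(2·0.4127) = 0.10160 hr

Final: 0.10160 hr


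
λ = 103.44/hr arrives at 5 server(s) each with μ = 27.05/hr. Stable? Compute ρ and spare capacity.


Total capacity cμ = 5·27.05 = 135.25/hr
ρ = λ/(cμ) = 103.44/135.25 = 0.7648
Stable ⇔ ρ < 1: YES
Spare capacity = cμ − λ = 135.25 − 103.44 = 31.81/hr

Final: ρ = 0.7648; stable; margin = 31.81/hr


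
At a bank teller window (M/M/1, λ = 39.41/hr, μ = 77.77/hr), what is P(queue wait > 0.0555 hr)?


ρ = 39.41/77.77 = 0.5068
P(Wq > t) = ρ·e^{−(μ−λ)t} = 0.5068·e^{−2.1290}
= 0.5068·0.118959 = 0.060282

Final: 0.060282


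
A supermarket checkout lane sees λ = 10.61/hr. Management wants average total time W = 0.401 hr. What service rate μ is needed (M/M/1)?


W = 1/(μ−λ) ⇒ μ − λ = 1/W = 1/0.401 = 2.4938
μ = λ + 1/W = 10.61 + 2.4938 = 13.1038 per hr

Final: 13.1038 /hr


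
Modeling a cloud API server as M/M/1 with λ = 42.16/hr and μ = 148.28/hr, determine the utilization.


ρ = λ/μ = 42.16/148.28 = 0.2843

Final: 0.2843


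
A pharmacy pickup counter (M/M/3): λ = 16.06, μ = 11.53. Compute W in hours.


a = 1.3929; ρ = 0.4643; P₀ = 0.237885
Lq = P₀·a^c·ρ/(c!(1−ρ)²) = 0.17334
Wq = Lq/λ = 0.17334/16.06 = 0.01079 hr
W = Wq + 1/μ = 0.01079 + 0.08673 = 0.09752 hr

Final: 0.09752 hr


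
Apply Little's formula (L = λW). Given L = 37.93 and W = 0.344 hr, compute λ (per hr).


λ = L/W = 37.93/0.344 = 110.2616 /hr

Final: 110.2616 /hr


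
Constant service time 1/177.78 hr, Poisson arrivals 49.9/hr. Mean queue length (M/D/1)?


ρ = 49.9/177.78 = 0.2807
M/D/1: Lq = ρ²/(2(1−ρ)) = 0.07878/(2·0.7193) = 0.05476

Final: 0.05476


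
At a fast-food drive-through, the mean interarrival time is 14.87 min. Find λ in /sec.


λ = 1/(interarrival time) in consistent units.
1 second = 0.0166667 min, so λ = 0.0166667/14.87 = 0.001121 per second

Final: 0.001121 /sec


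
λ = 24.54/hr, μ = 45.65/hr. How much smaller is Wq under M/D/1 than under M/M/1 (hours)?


ρ = 24.54/45.65 = 0.5376
Wq(M/M/1) = ρ/(μ−λ) = 0.5376/21.11 = 0.02547 hr
Wq(M/D/1) = ρ/(2(μ−λ)) = 0.01273 hr
Savings = 0.02547 − 0.01273 = 0.01273 hr

Final: 0.01273 hr


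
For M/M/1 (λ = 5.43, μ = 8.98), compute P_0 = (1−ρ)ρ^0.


ρ = 5.43/8.98 = 0.6047
P_n = (1−ρ)·ρ^n = (1 − 0.6047)·0.6047^0 = 0.3953·1.000000 = 0.395323

Final: 0.395323


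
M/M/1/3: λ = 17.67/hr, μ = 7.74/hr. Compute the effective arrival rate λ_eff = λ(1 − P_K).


ρ = 2.2829; P_K = (1−ρ)ρ^3/(1−ρ^4) = 0.583449
λ_eff = λ(1 − P_K) = 17.67·(1 − 0.583449) = 17.67·0.416551 = 7.3605 /hr

Final: 7.3605 /hr


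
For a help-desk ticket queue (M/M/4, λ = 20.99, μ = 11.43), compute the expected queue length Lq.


a = λ/μ = 1.8364; ρ = a/4 = 0.4591
P₀ = 0.155502
Lq = P₀·a^c·ρ / (c!·(1−ρ)²) = 0.155502·11.37273·0.4591/(24·0.29257)
= 0.11563

Final: 0.11563


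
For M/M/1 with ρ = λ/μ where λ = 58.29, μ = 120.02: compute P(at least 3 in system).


ρ = 58.29/120.02 = 0.4857
P(N ≥ n) = ρ^n = 0.4857^3 = 0.114557

Final: 0.114557


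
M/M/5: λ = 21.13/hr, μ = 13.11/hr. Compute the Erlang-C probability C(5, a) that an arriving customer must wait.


a = λ/μ = 1.6117; ρ = a/5 = 0.3223
P₀ = 0.199070 (from M/M/c formula)
C(c,a) = [a^c/(c!(1−ρ))]·P₀ = [10.87637/(120·0.6777)]·0.199070
= 0.13375·0.199070 = 0.026626

Final: 0.026626


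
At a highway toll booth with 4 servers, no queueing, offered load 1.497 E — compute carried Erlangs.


B(4,1.497) = 0.047711 (Erlang-B)
Carried load = a(1 − B) = 1.497·(1 − 0.047711) = 1.497·0.952289 = 1.4256 E

Final: 1.4256 Erlangs


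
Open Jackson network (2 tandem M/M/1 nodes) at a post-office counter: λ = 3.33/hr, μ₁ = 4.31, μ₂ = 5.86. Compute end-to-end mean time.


Each node sees arrival rate λ = 3.33/hr (tandem ⇒ throughput preserved).
W₁ = 1/(μ₁−λ) = 1/(4.31−3.33) = 1.02041 hr
W₂ = 1/(μ₂−λ) = 1/(5.86−3.33) = 0.39526 hr
W_total = W₁ + W₂ = 1.02041 + 0.39526 = 1.41567 hr

Final: 1.41567 hr


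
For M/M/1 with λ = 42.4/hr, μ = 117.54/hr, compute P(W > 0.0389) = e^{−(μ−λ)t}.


W ~ Exponential(μ−λ) for M/M/1.
μ − λ = 117.54 − 42.4 = 75.1400
P(W > t) = e^{−(μ−λ)t} = e^{−2.9229} = 0.053775

Final: 0.053775


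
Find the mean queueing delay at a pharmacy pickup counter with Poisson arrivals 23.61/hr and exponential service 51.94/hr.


ρ = 23.61/51.94 = 0.4546
Wq = ρ/(μ−λ) = 0.4546/(51.94 − 23.61) = 0.4546/28.33 = 0.01605 hr

Final: 0.01605 hr


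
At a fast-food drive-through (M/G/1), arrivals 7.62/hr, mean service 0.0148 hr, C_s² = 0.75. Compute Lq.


ρ = λ·E[S] = 7.62·0.0148 = 0.1128
Lq = ρ²(1+C_s²)/(2(1−ρ)) = 0.01272·(1+0.75)/(2·0.8872)
= 0.01272·1.7500/1.7744 = 0.01254

Final: 0.01254


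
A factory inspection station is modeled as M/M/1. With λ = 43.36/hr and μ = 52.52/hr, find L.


ρ = λ/μ = 43.36/52.52 = 0.8256
L = ρ/(1−ρ) = 0.8256/(1 − 0.8256) = 0.8256/0.1744 = 4.7336

Final: 4.7336


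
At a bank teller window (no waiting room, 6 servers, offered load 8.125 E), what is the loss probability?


B(c,a) = (a^c/c!) / Σ_{k=0}^{c} a^k/k!
a^6/6! = 399.583661
Σ terms (k=0..6): 1.00000 + 8.12500 + 33.00781 + 89.39616 + 181.58595 + 295.07716 + 399.58366 = 1007.775745
B = 399.583661/1007.775745 = 0.396501

Final: 0.396501


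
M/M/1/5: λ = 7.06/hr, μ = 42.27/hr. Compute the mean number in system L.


ρ = 7.06/42.27 = 0.1670
L = ρ[1 − (K+1)ρ^K + Kρ^(K+1)] / [(1−ρ)(1−ρ^(K+1))]
Numerator: 0.1670·(1 − 6·0.0001300 + 5·0.00002171) = 0.166909
Denominator: (0.8330)·(0.999978) = 0.832960
L = 0.166909/0.832960 = 0.2004

Final: 0.2004


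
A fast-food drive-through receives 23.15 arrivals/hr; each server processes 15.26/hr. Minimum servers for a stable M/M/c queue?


Stability requires cμ > λ ⇔ c > λ/μ.
λ/μ = 23.15/15.26 = 1.5170
Minimum integer c = ⌊1.5170⌋ + 1 = 2
Check: 2·15.26 = 30.52 > 23.15, while 1·15.26 = 15.26 ≤ 23.15

Final: 2 servers


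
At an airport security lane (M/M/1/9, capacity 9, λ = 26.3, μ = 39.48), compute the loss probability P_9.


ρ = λ/μ = 26.3/39.48 = 0.6662
P_K = (1−ρ)ρ^K/(1−ρ^(K+1)) = (0.3338·0.025835)/(1 − 0.017210)
= 0.008625/0.982790 = 0.008776

Final: 0.008776


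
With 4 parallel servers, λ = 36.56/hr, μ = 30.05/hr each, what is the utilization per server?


ρ = λ/(cμ) = 36.56/(4·30.05) = 36.56/120.20 = 0.3042

Final: 0.3042


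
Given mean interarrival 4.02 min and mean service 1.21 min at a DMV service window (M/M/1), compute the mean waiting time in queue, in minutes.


λ = 60/4.02 = 14.9254 /hr
μ = 60/1.21 = 49.5868 /hr
ρ = λ/μ = 14.9254/49.5868 = 0.3010
Wq = ρ/(μ−λ) = 0.3010/(49.5868−14.9254) = 0.008684 hr
In minutes: 0.008684·60 = 0.5210 min

Final: 0.5210 min


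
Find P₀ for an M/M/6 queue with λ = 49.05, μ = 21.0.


a = λ/μ = 49.05/21.0 = 2.3357; ρ = a/c = 0.3893
Σ_{k=0}^{5} a^k/k! (terms k=0..5) = 1.00000 + 2.33571 + 2.72778 + 2.12377 + 1.24013 + 0.57932 = 10.00672
Tail: a^6/(6!(1−ρ)) = 162.37468/(720·0.6107) = 0.36927
P₀ = 1/(10.00672 + 0.36927) = 1/10.37599 = 0.096376

Final: 0.096376


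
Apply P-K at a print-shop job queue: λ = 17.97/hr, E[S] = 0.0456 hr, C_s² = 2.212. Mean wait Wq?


ρ = λ·E[S] = 17.97·0.0456 = 0.8194
E[S²] = E[S]²(1+C_s²) = 0.0456²·(1+2.212) = 0.006679
Wq = λ·E[S²]/(2(1−ρ)) = 17.97·0.006679/(2·0.1806) = 0.33234 hr

Final: 0.33234 hr


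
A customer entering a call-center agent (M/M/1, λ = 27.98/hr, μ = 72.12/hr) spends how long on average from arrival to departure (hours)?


W = 1/(μ−λ) = 1/(72.12 − 27.98) = 1/44.14 = 0.02266 hr

Final: 0.02266 hr


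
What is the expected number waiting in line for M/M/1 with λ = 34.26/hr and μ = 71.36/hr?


ρ = 34.26/71.36 = 0.4801
Lq = ρ²/(1−ρ) = 0.2305/0.5199 = 0.4433

Final: 0.4433


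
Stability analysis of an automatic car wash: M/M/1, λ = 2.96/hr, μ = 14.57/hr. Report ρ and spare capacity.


Total capacity cμ = 1·14.57 = 14.57/hr
ρ = λ/(cμ) = 2.96/14.57 = 0.2032
Stable ⇔ ρ < 1: YES
Spare capacity = cμ − λ = 14.57 − 2.96 = 11.61/hr

Final: ρ = 0.2032; stable; margin = 11.61/hr


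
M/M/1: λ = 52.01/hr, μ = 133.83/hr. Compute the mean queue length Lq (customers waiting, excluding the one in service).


ρ = 52.01/133.83 = 0.3886
Lq = ρ²/(1−ρ) = 0.1510/0.6114 = 0.2470

Final: 0.2470


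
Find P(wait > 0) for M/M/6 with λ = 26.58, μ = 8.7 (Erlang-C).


a = λ/μ = 3.0552; ρ = a/6 = 0.5092
P₀ = 0.046243 (from M/M/c formula)
C(c,a) = [a^c/(c!(1−ρ))]·P₀ = [813.23178/(720·0.4908)]·0.046243
= 2.30130·0.046243 = 0.106420

Final: 0.106420


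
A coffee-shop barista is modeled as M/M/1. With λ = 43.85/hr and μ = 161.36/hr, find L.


ρ = λ/μ = 43.85/161.36 = 0.2718
L = ρ/(1−ρ) = 0.2718/(1 − 0.2718) = 0.2718/0.7282 = 0.3732

Final: 0.3732


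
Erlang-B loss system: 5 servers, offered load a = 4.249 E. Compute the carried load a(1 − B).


B(5,4.249) = 0.221166 (Erlang-B)
Carried load = a(1 − B) = 4.249·(1 − 0.221166) = 4.249·0.778834 = 3.3093 E

Final: 3.3093 Erlangs


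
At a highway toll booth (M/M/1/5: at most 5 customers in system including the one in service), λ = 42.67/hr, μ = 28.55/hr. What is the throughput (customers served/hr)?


ρ = 1.4946; P_K = (1−ρ)ρ^5/(1−ρ^6) = 0.363528
λ_eff = λ(1 − P_K) = 42.67·(1 − 0.363528) = 42.67·0.636472 = 27.1582 /hr

Final: 27.1582 /hr


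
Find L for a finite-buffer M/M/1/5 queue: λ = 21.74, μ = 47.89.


ρ = 21.74/47.89 = 0.4540
L = ρ[1 − (K+1)ρ^K + Kρ^(K+1)] / [(1−ρ)(1−ρ^(K+1))]
Numerator: 0.4540·(1 − 6·0.019279 + 5·0.008752) = 0.421312
Denominator: (0.5460)·(0.991248) = 0.541264
L = 0.421312/0.541264 = 0.7784

Final: 0.7784


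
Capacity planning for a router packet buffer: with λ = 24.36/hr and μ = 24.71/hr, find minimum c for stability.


Stability requires cμ > λ ⇔ c > λ/μ.
λ/μ = 24.36/24.71 = 0.9858
Minimum integer c = ⌊0.9858⌋ + 1 = 1
Check: 1·24.71 = 24.71 > 24.36, while 0·24.71 = 0.00 ≤ 24.36

Final: 1 servers


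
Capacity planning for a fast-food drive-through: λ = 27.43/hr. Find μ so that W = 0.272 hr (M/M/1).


W = 1/(μ−λ) ⇒ μ − λ = 1/W = 1/0.272 = 3.6765
μ = λ + 1/W = 27.43 + 3.6765 = 31.1065 per hr

Final: 31.1065 /hr


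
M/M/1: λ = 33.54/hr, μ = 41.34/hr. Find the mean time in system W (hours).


W = 1/(μ−λ) = 1/(41.34 − 33.54) = 1/7.80 = 0.1282 hr

Final: 0.1282 hr


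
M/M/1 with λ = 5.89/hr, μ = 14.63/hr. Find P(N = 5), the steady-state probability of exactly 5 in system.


ρ = 5.89/14.63 = 0.4026
P_n = (1−ρ)·ρ^n = (1 − 0.4026)·0.4026^5 = 0.5974·0.010577 = 0.006319

Final: 0.006319


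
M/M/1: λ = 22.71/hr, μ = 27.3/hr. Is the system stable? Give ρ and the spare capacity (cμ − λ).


Total capacity cμ = 1·27.3 = 27.30/hr
ρ = λ/(cμ) = 22.71/27.30 = 0.8319
Stable ⇔ ρ < 1: YES
Spare capacity = cμ − λ = 27.30 − 22.71 = 4.59/hr

Final: ρ = 0.8319; stable; margin = 4.59/hr


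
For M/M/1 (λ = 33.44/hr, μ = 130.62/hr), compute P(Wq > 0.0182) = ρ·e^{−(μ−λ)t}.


ρ = 33.44/130.62 = 0.2560
P(Wq > t) = ρ·e^{−(μ−λ)t} = 0.2560·e^{−1.7687}
= 0.2560·0.170559 = 0.043665

Final: 0.043665


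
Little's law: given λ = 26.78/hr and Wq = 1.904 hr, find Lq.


Lq = λWq = 26.78·1.904 = 50.9891

Final: 50.9891


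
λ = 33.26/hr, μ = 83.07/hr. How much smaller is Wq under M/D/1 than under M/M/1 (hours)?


ρ = 33.26/83.07 = 0.4004
Wq(M/M/1) = ρ/(μ−λ) = 0.4004/49.81 = 0.008038 hr
Wq(M/D/1) = ρ/(2(μ−λ)) = 0.004019 hr
Savings = 0.008038 − 0.004019 = 0.004019 hr

Final: 0.004019 hr


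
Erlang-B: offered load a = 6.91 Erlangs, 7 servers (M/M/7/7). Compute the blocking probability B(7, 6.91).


B(c,a) = (a^c/c!) / Σ_{k=0}^{c} a^k/k!
a^7/7! = 149.250500
Σ terms (k=0..7): 1.00000 + 6.91000 + 23.87405 + 54.98990 + 94.99504 + 131.28315 + 151.19443 + 149.25050 = 613.497068
B = 149.250500/613.497068 = 0.243278

Final: 0.243278


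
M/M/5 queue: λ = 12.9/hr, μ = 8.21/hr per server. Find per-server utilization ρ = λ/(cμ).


ρ = λ/(cμ) = 12.9/(5·8.21) = 12.9/41.05 = 0.3143

Final: 0.3143


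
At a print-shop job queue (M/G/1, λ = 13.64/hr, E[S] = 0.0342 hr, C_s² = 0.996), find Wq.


ρ = λ·E[S] = 13.64·0.0342 = 0.4665
E[S²] = E[S]²(1+C_s²) = 0.0342²·(1+0.996) = 0.002335
Wq = λ·E[S²]/(2(1−ρ)) = 13.64·0.002335/(2·0.5335) = 0.02984 hr

Final: 0.02984 hr


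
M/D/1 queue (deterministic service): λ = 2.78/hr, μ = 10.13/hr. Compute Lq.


ρ = 2.78/10.13 = 0.2744
M/D/1: Lq = ρ²/(2(1−ρ)) = 0.07531/(2·0.7256) = 0.05190

Final: 0.05190


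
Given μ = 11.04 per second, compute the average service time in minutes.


Mean service time = 1/μ = 1/11.04 second = 0.09058 second
In minutes: 0.09058 × 0.0166667 = 0.001510 min

Final: 0.001510 min


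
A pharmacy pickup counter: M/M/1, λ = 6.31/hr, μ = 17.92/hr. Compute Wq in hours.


ρ = 6.31/17.92 = 0.3521
Wq = ρ/(μ−λ) = 0.3521/(17.92 − 6.31) = 0.3521/11.61 = 0.03033 hr

Final: 0.03033 hr


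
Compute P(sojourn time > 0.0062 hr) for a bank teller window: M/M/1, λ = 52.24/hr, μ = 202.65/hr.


W ~ Exponential(μ−λ) for M/M/1.
μ − λ = 202.65 − 52.24 = 150.4100
P(W > t) = e^{−(μ−λ)t} = e^{−0.9325} = 0.393552

Final: 0.393552


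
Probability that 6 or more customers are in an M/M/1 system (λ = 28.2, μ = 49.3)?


ρ = 28.2/49.3 = 0.5720
P(N ≥ n) = ρ^n = 0.5720^6 = 0.035028

Final: 0.035028


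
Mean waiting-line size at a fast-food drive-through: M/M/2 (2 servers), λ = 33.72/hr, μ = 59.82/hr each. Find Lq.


a = λ/μ = 0.5637; ρ = a/2 = 0.2818
P₀ = 0.560250
Lq = P₀·a^c·ρ / (c!·(1−ρ)²) = 0.560250·0.31775·0.2818/(2·0.51575)
= 0.04864

Final: 0.04864


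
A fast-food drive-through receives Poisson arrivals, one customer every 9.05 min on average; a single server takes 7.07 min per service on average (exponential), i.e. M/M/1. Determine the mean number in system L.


λ = 60/9.05 = 6.6298 /hr
μ = 60/7.07 = 8.4866 /hr
ρ = λ/μ = 6.6298/8.4866 = 0.7812
L = ρ/(1−ρ) = 0.7812/0.2188 = 3.5707

Final: 3.5707


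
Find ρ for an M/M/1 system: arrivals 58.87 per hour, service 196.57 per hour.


ρ = λ/μ = 58.87/196.57 = 0.2995

Final: 0.2995


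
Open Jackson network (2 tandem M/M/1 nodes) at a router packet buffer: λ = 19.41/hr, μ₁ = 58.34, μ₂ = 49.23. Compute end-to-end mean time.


Each node sees arrival rate λ = 19.41/hr (tandem ⇒ throughput preserved).
W₁ = 1/(μ₁−λ) = 1/(58.34−19.41) = 0.02569 hr
W₂ = 1/(μ₂−λ) = 1/(49.23−19.41) = 0.03353 hr
W_total = W₁ + W₂ = 0.02569 + 0.03353 = 0.05922 hr

Final: 0.05922 hr


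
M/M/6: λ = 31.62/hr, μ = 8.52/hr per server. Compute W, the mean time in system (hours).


a = 3.7113; ρ = 0.6185; P₀ = 0.023040
Lq = P₀·a^c·ρ/(c!(1−ρ)²) = 0.35544
Wq = Lq/λ = 0.35544/31.62 = 0.01124 hr
W = Wq + 1/μ = 0.01124 + 0.11737 = 0.12861 hr

Final: 0.12861 hr


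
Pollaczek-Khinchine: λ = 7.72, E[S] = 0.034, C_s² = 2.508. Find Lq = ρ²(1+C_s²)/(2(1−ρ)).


ρ = λ·E[S] = 7.72·0.034 = 0.2625
Lq = ρ²(1+C_s²)/(2(1−ρ)) = 0.06890·(1+2.508)/(2·0.7375)
= 0.06890·3.5080/1.4750 = 0.16385

Final: 0.16385


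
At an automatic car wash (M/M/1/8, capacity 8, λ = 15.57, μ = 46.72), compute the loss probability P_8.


ρ = λ/μ = 15.57/46.72 = 0.3333
P_K = (1−ρ)ρ^K/(1−ρ^(K+1)) = (0.6667·0.0001522)/(1 − 0.00005071)
= 0.0001014/0.999949 = 0.0001015

Final: 0.0001015


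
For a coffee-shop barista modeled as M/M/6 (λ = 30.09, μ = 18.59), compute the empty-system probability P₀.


a = λ/μ = 30.09/18.59 = 1.6186; ρ = a/c = 0.2698
Σ_{k=0}^{5} a^k/k! (terms k=0..5) = 1.00000 + 1.61861 + 1.30995 + 0.70677 + 0.28600 + 0.09258 = 5.01391
Tail: a^6/(6!(1−ρ)) = 17.98278/(720·0.7302) = 0.03420
P₀ = 1/(5.01391 + 0.03420) = 1/5.04812 = 0.198094

Final: 0.198094


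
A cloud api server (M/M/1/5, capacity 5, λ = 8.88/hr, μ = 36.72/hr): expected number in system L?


ρ = 8.88/36.72 = 0.2418
L = ρ[1 − (K+1)ρ^K + Kρ^(K+1)] / [(1−ρ)(1−ρ^(K+1))]
Numerator: 0.2418·(1 − 6·0.0008271 + 5·0.0002000) = 0.240872
Denominator: (0.7582)·(0.999800) = 0.758018
L = 0.240872/0.758018 = 0.3178

Final: 0.3178


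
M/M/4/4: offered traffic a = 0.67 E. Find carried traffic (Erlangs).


B(4,0.67) = 0.004299 (Erlang-B)
Carried load = a(1 − B) = 0.67·(1 − 0.004299) = 0.67·0.995701 = 0.6671 E

Final: 0.6671 Erlangs


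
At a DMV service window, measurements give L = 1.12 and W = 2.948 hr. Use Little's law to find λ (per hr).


λ = L/W = 1.12/2.948 = 0.3799 /hr

Final: 0.3799 /hr


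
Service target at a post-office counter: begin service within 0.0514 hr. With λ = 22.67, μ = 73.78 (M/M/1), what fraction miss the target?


ρ = 22.67/73.78 = 0.3073
P(Wq > t) = ρ·e^{−(μ−λ)t} = 0.3073·e^{−2.6271}
= 0.3073·0.072291 = 0.022213

Final: 0.022213


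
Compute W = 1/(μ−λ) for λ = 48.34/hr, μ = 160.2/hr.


W = 1/(μ−λ) = 1/(160.2 − 48.34) = 1/111.86 = 0.008940 hr

Final: 0.008940 hr


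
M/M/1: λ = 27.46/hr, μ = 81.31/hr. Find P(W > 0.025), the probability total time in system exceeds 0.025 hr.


W ~ Exponential(μ−λ) for M/M/1.
μ − λ = 81.31 − 27.46 = 53.8500
P(W > t) = e^{−(μ−λ)t} = e^{−1.3463} = 0.260214

Final: 0.260214


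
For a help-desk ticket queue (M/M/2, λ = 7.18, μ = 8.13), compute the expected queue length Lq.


a = λ/μ = 0.8831; ρ = a/2 = 0.4416
P₀ = 0.387372
Lq = P₀·a^c·ρ / (c!·(1−ρ)²) = 0.387372·0.77995·0.4416/(2·0.31184)
= 0.21391

Final: 0.21391


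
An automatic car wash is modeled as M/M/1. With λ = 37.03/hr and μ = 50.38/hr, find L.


ρ = λ/μ = 37.03/50.38 = 0.7350
L = ρ/(1−ρ) = 0.7350/(1 − 0.7350) = 0.7350/0.2650 = 2.7738

Final: 2.7738


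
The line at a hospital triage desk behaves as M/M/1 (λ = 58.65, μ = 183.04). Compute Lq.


ρ = 58.65/183.04 = 0.3204
Lq = ρ²/(1−ρ) = 0.1027/0.6796 = 0.1511

Final: 0.1511


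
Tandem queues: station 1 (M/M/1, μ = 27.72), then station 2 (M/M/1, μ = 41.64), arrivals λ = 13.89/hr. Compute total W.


Each node sees arrival rate λ = 13.89/hr (tandem ⇒ throughput preserved).
W₁ = 1/(μ₁−λ) = 1/(27.72−13.89) = 0.07231 hr
W₂ = 1/(μ₂−λ) = 1/(41.64−13.89) = 0.03604 hr
W_total = W₁ + W₂ = 0.07231 + 0.03604 = 0.10834 hr

Final: 0.10834 hr


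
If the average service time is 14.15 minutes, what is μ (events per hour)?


μ = 1/(service time) in consistent units.
1 hour = 60 min, so μ = 60/14.15 = 4.2403 per hour

Final: 4.2403 /hr


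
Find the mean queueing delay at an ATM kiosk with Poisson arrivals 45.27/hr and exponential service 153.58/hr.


ρ = 45.27/153.58 = 0.2948
Wq = ρ/(μ−λ) = 0.2948/(153.58 − 45.27) = 0.2948/108.31 = 0.002721 hr

Final: 0.002721 hr


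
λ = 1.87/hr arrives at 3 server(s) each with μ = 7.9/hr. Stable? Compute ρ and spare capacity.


Total capacity cμ = 3·7.9 = 23.70/hr
ρ = λ/(cμ) = 1.87/23.70 = 0.07890
Stable ⇔ ρ < 1: YES
Spare capacity = cμ − λ = 23.70 − 1.87 = 21.83/hr

Final: ρ = 0.07890; stable; margin = 21.83/hr


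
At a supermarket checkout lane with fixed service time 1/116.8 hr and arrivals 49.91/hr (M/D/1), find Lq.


ρ = 49.91/116.8 = 0.4273
M/D/1: Lq = ρ²/(2(1−ρ)) = 0.1826/(2·0.5727) = 0.15942

Final: 0.15942


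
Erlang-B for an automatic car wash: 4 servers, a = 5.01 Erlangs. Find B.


B(c,a) = (a^c/c!) / Σ_{k=0}^{c} a^k/k!
a^4/4! = 26.250626
Σ terms (k=0..4): 1.00000 + 5.01000 + 12.55005 + 20.95858 + 26.25063 = 65.769259
B = 26.250626/65.769259 = 0.399132

Final: 0.399132


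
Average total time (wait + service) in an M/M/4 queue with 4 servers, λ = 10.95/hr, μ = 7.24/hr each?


a = 1.5124; ρ = 0.3781; P₀ = 0.218182
Lq = P₀·a^c·ρ/(c!(1−ρ)²) = 0.04650
Wq = Lq/λ = 0.04650/10.95 = 0.004247 hr
W = Wq + 1/μ = 0.004247 + 0.13812 = 0.14237 hr

Final: 0.14237 hr


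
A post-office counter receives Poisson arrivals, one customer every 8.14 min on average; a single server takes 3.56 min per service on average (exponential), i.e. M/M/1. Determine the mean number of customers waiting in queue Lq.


λ = 60/8.14 = 7.3710 /hr
μ = 60/3.56 = 16.8539 /hr
ρ = λ/μ = 7.3710/16.8539 = 0.4373
Lq = ρ²/(1−ρ) = 0.1913/0.5627 = 0.3399

Final: 0.3399


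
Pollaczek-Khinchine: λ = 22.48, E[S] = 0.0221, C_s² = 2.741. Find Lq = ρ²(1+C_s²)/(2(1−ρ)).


ρ = λ·E[S] = 22.48·0.0221 = 0.4968
Lq = ρ²(1+C_s²)/(2(1−ρ)) = 0.2468·(1+2.741)/(2·0.5032)
= 0.2468·3.7410/1.0064 = 0.91749

Final: 0.91749


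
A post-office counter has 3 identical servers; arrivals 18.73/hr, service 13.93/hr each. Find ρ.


ρ = λ/(cμ) = 18.73/(3·13.93) = 18.73/41.79 = 0.4482

Final: 0.4482


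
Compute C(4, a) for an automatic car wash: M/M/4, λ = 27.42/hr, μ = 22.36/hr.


a = λ/μ = 1.2263; ρ = a/4 = 0.3066
P₀ = 0.292275 (from M/M/c formula)
C(c,a) = [a^c/(c!(1−ρ))]·P₀ = [2.26143/(24·0.6934)]·0.292275
= 0.13588·0.292275 = 0.039716

Final: 0.039716


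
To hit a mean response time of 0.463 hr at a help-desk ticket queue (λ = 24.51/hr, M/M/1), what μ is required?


W = 1/(μ−λ) ⇒ μ − λ = 1/W = 1/0.463 = 2.1598
μ = λ + 1/W = 24.51 + 2.1598 = 26.6698 per hr

Final: 26.6698 /hr


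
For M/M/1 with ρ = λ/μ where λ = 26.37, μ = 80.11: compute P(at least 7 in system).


ρ = 26.37/80.11 = 0.3292
P(N ≥ n) = ρ^n = 0.3292^7 = 0.0004188

Final: 0.0004188


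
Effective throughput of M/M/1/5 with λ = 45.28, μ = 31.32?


ρ = 1.4457; P_K = (1−ρ)ρ^5/(1−ρ^6) = 0.346222
λ_eff = λ(1 − P_K) = 45.28·(1 − 0.346222) = 45.28·0.653778 = 29.6031 /hr

Final: 29.6031 /hr


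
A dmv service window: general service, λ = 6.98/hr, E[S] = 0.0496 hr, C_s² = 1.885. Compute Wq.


ρ = λ·E[S] = 6.98·0.0496 = 0.3462
E[S²] = E[S]²(1+C_s²) = 0.0496²·(1+1.885) = 0.007098
Wq = λ·E[S²]/(2(1−ρ)) = 6.98·0.007098/(2·0.6538) = 0.03789 hr

Final: 0.03789 hr


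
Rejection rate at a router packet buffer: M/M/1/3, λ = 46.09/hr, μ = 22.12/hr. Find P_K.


ρ = λ/μ = 46.09/22.12 = 2.0836
P_K = (1−ρ)ρ^K/(1−ρ^(K+1)) = (-1.0836·9.046170)/(1 − 18.848914)
= -9.802744/-17.848914 = 0.549207

Final: 0.549207


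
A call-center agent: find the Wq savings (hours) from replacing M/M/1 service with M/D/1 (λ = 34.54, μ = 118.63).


ρ = 34.54/118.63 = 0.2912
Wq(M/M/1) = ρ/(μ−λ) = 0.2912/84.09 = 0.003462 hr
Wq(M/D/1) = ρ/(2(μ−λ)) = 0.001731 hr
Savings = 0.003462 − 0.001731 = 0.001731 hr

Final: 0.001731 hr


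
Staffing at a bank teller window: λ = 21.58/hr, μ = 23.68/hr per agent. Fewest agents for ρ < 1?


Stability requires cμ > λ ⇔ c > λ/μ.
λ/μ = 21.58/23.68 = 0.9113
Minimum integer c = ⌊0.9113⌋ + 1 = 1
Check: 1·23.68 = 23.68 > 21.58, while 0·23.68 = 0.00 ≤ 21.58

Final: 1 servers


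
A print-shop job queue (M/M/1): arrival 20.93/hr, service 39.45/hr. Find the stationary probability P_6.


ρ = 20.93/39.45 = 0.5305
P_n = (1−ρ)·ρ^n = (1 − 0.5305)·0.5305^6 = 0.4695·0.022301 = 0.010470

Final: 0.010470


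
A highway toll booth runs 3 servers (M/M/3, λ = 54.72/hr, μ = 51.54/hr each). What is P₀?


a = λ/μ = 54.72/51.54 = 1.0617; ρ = a/c = 0.3539
Σ_{k=0}^{2} a^k/k! (terms k=0..2) = 1.00000 + 1.06170 + 0.56360 = 2.62530
Tail: a^3/(3!(1−ρ)) = 1.19675/(6·0.6461) = 0.30871
P₀ = 1/(2.62530 + 0.30871) = 1/2.93402 = 0.340830

Final: 0.340830


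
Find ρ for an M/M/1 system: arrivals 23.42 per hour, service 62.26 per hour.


ρ = λ/μ = 23.42/62.26 = 0.3762

Final: 0.3762


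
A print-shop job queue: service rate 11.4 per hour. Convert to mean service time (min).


Mean service time = 1/μ = 1/11.4 hour = 0.08772 hour
In minutes: 0.08772 × 60 = 5.2632 min

Final: 5.2632 min


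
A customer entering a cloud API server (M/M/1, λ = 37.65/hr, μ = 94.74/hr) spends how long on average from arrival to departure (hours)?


W = 1/(μ−λ) = 1/(94.74 − 37.65) = 1/57.09 = 0.01752 hr

Final: 0.01752 hr


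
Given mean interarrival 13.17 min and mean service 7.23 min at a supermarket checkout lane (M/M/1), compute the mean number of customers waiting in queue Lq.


λ = 60/13.17 = 4.5558 /hr
μ = 60/7.23 = 8.2988 /hr
ρ = λ/μ = 4.5558/8.2988 = 0.5490
Lq = ρ²/(1−ρ) = 0.3014/0.4510 = 0.6682

Final: 0.6682


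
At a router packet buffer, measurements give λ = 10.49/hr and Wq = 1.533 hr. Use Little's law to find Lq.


Lq = λWq = 10.49·1.533 = 16.0812

Final: 16.0812


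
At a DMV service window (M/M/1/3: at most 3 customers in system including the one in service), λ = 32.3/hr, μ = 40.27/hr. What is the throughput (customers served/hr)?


ρ = 0.8021; P_K = (1−ρ)ρ^3/(1−ρ^4) = 0.174245
λ_eff = λ(1 − P_K) = 32.3·(1 − 0.174245) = 32.3·0.825755 = 26.6719 /hr

Final: 26.6719 /hr


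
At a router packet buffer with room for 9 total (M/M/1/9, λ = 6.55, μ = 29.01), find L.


ρ = 6.55/29.01 = 0.2258
L = ρ[1 − (K+1)ρ^K + Kρ^(K+1)] / [(1−ρ)(1−ρ^(K+1))]
Numerator: 0.2258·(1 − 10·0.000001525 + 9·0.0000003443) = 0.225781
Denominator: (0.7742)·(1.000000) = 0.774216
L = 0.225781/0.774216 = 0.2916

Final: 0.2916


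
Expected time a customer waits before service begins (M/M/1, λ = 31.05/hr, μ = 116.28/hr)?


ρ = 31.05/116.28 = 0.2670
Wq = ρ/(μ−λ) = 0.2670/(116.28 − 31.05) = 0.2670/85.23 = 0.003133 hr

Final: 0.003133 hr


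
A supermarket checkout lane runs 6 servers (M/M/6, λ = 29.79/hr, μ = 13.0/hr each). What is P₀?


a = λ/μ = 29.79/13.0 = 2.2915; ρ = a/c = 0.3819
Σ_{k=0}^{5} a^k/k! (terms k=0..5) = 1.00000 + 2.29154 + 2.62557 + 2.00553 + 1.14894 + 0.52657 = 9.59816
Tail: a^6/(6!(1−ρ)) = 144.79811/(720·0.6181) = 0.32538
P₀ = 1/(9.59816 + 0.32538) = 1/9.92353 = 0.100771

Final: 0.100771


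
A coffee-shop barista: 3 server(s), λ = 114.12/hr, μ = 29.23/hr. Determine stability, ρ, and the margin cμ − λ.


Total capacity cμ = 3·29.23 = 87.69/hr
ρ = λ/(cμ) = 114.12/87.69 = 1.3014
Stable ⇔ ρ < 1: NO
Spare capacity = cμ − λ = 87.69 − 114.12 = -26.43/hr

Final: ρ = 1.3014; unstable; margin = -26.43/hr


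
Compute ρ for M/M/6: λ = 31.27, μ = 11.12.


ρ = λ/(cμ) = 31.27/(6·11.12) = 31.27/66.72 = 0.4687

Final: 0.4687


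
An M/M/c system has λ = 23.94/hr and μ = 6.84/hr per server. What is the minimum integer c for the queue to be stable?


Stability requires cμ > λ ⇔ c > λ/μ.
λ/μ = 23.94/6.84 = 3.5000
Minimum integer c = ⌊3.5000⌋ + 1 = 4
Check: 4·6.84 = 27.36 > 23.94, while 3·6.84 = 20.52 ≤ 23.94

Final: 4 servers


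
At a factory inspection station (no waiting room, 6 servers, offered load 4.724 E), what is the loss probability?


B(c,a) = (a^c/c!) / Σ_{k=0}^{c} a^k/k!
a^6/6! = 15.435718
Σ terms (k=0..6): 1.00000 + 4.72400 + 11.15809 + 17.57027 + 20.75049 + 19.60506 + 15.43572 = 90.243624
B = 15.435718/90.243624 = 0.171045

Final: 0.171045


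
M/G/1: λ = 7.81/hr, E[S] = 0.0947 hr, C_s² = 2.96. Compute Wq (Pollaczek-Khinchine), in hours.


ρ = λ·E[S] = 7.81·0.0947 = 0.7396
E[S²] = E[S]²(1+C_s²) = 0.0947²·(1+2.96) = 0.035514
Wq = λ·E[S²]/(2(1−ρ)) = 7.81·0.035514/(2·0.2604) = 0.53258 hr

Final: 0.53258 hr


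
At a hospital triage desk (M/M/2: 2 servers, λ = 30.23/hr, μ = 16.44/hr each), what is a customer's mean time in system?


a = 1.8388; ρ = 0.9194; P₀ = 0.041990
Lq = P₀·a^c·ρ/(c!(1−ρ)²) = 10.04774
Wq = Lq/λ = 10.04774/30.23 = 0.33238 hr
W = Wq + 1/μ = 0.33238 + 0.06083 = 0.39320 hr

Final: 0.39320 hr


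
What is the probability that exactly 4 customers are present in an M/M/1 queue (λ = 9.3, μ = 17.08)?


ρ = 9.3/17.08 = 0.5445
P_n = (1−ρ)·ρ^n = (1 − 0.5445)·0.5445^4 = 0.4555·0.087898 = 0.040038

Final: 0.040038


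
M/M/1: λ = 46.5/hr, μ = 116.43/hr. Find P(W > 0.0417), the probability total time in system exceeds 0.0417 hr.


W ~ Exponential(μ−λ) for M/M/1.
μ − λ = 116.43 − 46.5 = 69.9300
P(W > t) = e^{−(μ−λ)t} = e^{−2.9161} = 0.054145

Final: 0.054145


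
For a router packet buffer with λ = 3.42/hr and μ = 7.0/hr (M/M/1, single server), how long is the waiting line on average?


ρ = 3.42/7.0 = 0.4886
Lq = ρ²/(1−ρ) = 0.2387/0.5114 = 0.4667

Final: 0.4667


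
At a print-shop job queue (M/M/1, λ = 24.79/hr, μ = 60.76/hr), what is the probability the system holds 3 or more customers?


ρ = 24.79/60.76 = 0.4080
P(N ≥ n) = ρ^n = 0.4080^3 = 0.067917

Final: 0.067917


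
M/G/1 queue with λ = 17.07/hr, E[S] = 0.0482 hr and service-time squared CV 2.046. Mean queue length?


ρ = λ·E[S] = 17.07·0.0482 = 0.8228
Lq = ρ²(1+C_s²)/(2(1−ρ)) = 0.6770·(1+2.046)/(2·0.1772)
= 0.6770·3.0460/0.3545 = 5.81746

Final: 5.81746


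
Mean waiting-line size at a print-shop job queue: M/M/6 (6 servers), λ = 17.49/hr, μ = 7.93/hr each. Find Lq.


a = λ/μ = 2.2055; ρ = a/6 = 0.3676
P₀ = 0.109895
Lq = P₀·a^c·ρ / (c!·(1−ρ)²) = 0.109895·115.10647·0.3676/(720·0.39994)
= 0.01615

Final: 0.01615


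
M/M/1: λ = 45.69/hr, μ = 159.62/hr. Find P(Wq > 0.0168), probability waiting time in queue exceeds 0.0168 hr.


ρ = 45.69/159.62 = 0.2862
P(Wq > t) = ρ·e^{−(μ−λ)t} = 0.2862·e^{−1.9140}
= 0.2862·0.147486 = 0.042217

Final: 0.042217


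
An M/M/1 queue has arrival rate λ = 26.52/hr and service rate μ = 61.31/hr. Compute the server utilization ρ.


ρ = λ/μ = 26.52/61.31 = 0.4326

Final: 0.4326


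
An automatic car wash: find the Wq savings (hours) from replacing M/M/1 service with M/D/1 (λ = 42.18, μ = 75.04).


ρ = 42.18/75.04 = 0.5621
Wq(M/M/1) = ρ/(μ−λ) = 0.5621/32.86 = 0.01711 hr
Wq(M/D/1) = ρ/(2(μ−λ)) = 0.008553 hr
Savings = 0.01711 − 0.008553 = 0.008553 hr

Final: 0.008553 hr


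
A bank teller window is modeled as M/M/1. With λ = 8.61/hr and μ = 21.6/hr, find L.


ρ = λ/μ = 8.61/21.6 = 0.3986
L = ρ/(1−ρ) = 0.3986/(1 − 0.3986) = 0.3986/0.6014 = 0.6628

Final: 0.6628


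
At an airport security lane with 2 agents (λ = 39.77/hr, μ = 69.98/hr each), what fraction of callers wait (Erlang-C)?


a = λ/μ = 0.5683; ρ = a/2 = 0.2842
P₀ = 0.557447 (from M/M/c formula)
C(c,a) = [a^c/(c!(1−ρ))]·P₀ = [0.32297/(2·0.7158)]·0.557447
= 0.22559·0.557447 = 0.125753

Final: 0.125753


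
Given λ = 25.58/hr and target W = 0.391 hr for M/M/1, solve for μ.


W = 1/(μ−λ) ⇒ μ − λ = 1/W = 1/0.391 = 2.5575
μ = λ + 1/W = 25.58 + 2.5575 = 28.1375 per hr

Final: 28.1375 /hr


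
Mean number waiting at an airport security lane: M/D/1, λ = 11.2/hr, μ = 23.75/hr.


ρ = 11.2/23.75 = 0.4716
M/D/1: Lq = ρ²/(2(1−ρ)) = 0.2224/(2·0.5284) = 0.21043

Final: 0.21043


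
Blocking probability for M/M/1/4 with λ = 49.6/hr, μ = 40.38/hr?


ρ = λ/μ = 49.6/40.38 = 1.2283
P_K = (1−ρ)ρ^K/(1−ρ^(K+1)) = (-0.2283·2.276467)/(1 − 2.796255)
= -0.519788/-1.796255 = 0.289373

Final: 0.289373


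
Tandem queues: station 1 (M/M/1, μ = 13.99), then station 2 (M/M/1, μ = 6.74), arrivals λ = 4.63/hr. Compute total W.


Each node sees arrival rate λ = 4.63/hr (tandem ⇒ throughput preserved).
W₁ = 1/(μ₁−λ) = 1/(13.99−4.63) = 0.10684 hr
W₂ = 1/(μ₂−λ) = 1/(6.74−4.63) = 0.47393 hr
W_total = W₁ + W₂ = 0.10684 + 0.47393 = 0.58077 hr

Final: 0.58077 hr


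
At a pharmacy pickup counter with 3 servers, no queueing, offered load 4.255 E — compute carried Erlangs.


B(3,4.255) = 0.472961 (Erlang-B)
Carried load = a(1 − B) = 4.255·(1 − 0.472961) = 4.255·0.527039 = 2.2425 E

Final: 2.2425 Erlangs


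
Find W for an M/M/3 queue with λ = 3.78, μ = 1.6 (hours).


a = 2.3625; ρ = 0.7875; P₀ = 0.060624
Lq = P₀·a^c·ρ/(c!(1−ρ)²) = 2.32348
Wq = Lq/λ = 2.32348/3.78 = 0.61468 hr
W = Wq + 1/μ = 0.61468 + 0.62500 = 1.23968 hr

Final: 1.23968 hr


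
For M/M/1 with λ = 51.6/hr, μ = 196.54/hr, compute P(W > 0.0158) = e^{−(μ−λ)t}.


W ~ Exponential(μ−λ) for M/M/1.
μ − λ = 196.54 − 51.6 = 144.9400
P(W > t) = e^{−(μ−λ)t} = e^{−2.2901} = 0.101261

Final: 0.101261


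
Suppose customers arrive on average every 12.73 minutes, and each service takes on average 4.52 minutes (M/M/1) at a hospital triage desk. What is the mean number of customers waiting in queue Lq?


λ = 60/12.73 = 4.7133 /hr
μ = 60/4.52 = 13.2743 /hr
ρ = λ/μ = 4.7133/13.2743 = 0.3551
Lq = ρ²/(1−ρ) = 0.1261/0.6449 = 0.1955

Final: 0.1955


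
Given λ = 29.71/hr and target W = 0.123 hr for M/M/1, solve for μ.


W = 1/(μ−λ) ⇒ μ − λ = 1/W = 1/0.123 = 8.1301
μ = λ + 1/W = 29.71 + 8.1301 = 37.8401 per hr

Final: 37.8401 /hr


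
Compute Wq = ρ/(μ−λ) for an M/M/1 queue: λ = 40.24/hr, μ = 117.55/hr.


ρ = 40.24/117.55 = 0.3423
Wq = ρ/(μ−λ) = 0.3423/(117.55 − 40.24) = 0.3423/77.31 = 0.004428 hr

Final: 0.004428 hr


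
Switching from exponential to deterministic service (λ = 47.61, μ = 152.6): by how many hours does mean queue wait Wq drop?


ρ = 47.61/152.6 = 0.3120
Wq(M/M/1) = ρ/(μ−λ) = 0.3120/104.99 = 0.002972 hr
Wq(M/D/1) = ρ/(2(μ−λ)) = 0.001486 hr
Savings = 0.002972 − 0.001486 = 0.001486 hr

Final: 0.001486 hr


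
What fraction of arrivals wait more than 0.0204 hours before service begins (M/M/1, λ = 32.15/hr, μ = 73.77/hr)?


ρ = 32.15/73.77 = 0.4358
P(Wq > t) = ρ·e^{−(μ−λ)t} = 0.4358·e^{−0.8490}
= 0.4358·0.427822 = 0.186451

Final: 0.186451
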